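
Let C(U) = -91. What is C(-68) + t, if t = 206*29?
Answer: 5883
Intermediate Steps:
t = 5974
C(-68) + t = -91 + 5974 = 5883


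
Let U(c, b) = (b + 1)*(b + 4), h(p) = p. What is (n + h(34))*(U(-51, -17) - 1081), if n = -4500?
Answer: 3898818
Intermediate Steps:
U(c, b) = (1 + b)*(4 + b)
(n + h(34))*(U(-51, -17) - 1081) = (-4500 + 34)*((4 + (-17)**2 + 5*(-17)) - 1081) = -4466*((4 + 289 - 85) - 1081) = -4466*(208 - 1081) = -4466*(-873) = 3898818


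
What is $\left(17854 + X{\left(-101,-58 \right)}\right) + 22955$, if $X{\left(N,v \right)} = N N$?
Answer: $51010$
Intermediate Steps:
$X{\left(N,v \right)} = N^{2}$
$\left(17854 + X{\left(-101,-58 \right)}\right) + 22955 = \left(17854 + \left(-101\right)^{2}\right) + 22955 = \left(17854 + 10201\right) + 22955 = 28055 + 22955 = 51010$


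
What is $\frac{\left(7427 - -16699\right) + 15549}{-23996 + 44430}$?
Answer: $\frac{39675}{20434} \approx 1.9416$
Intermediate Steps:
$\frac{\left(7427 - -16699\right) + 15549}{-23996 + 44430} = \frac{\left(7427 + 16699\right) + 15549}{20434} = \left(24126 + 15549\right) \frac{1}{20434} = 39675 \cdot \frac{1}{20434} = \frac{39675}{20434}$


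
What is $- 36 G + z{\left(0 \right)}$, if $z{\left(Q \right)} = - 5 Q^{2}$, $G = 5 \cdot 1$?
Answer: $-180$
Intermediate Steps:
$G = 5$
$- 36 G + z{\left(0 \right)} = \left(-36\right) 5 - 5 \cdot 0^{2} = -180 - 0 = -180 + 0 = -180$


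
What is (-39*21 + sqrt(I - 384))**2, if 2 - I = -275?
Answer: (819 - I*sqrt(107))**2 ≈ 6.7065e+5 - 16944.0*I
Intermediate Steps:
I = 277 (I = 2 - 1*(-275) = 2 + 275 = 277)
(-39*21 + sqrt(I - 384))**2 = (-39*21 + sqrt(277 - 384))**2 = (-819 + sqrt(-107))**2 = (-819 + I*sqrt(107))**2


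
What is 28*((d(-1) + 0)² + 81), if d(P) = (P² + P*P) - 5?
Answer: 2520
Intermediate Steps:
d(P) = -5 + 2*P² (d(P) = (P² + P²) - 5 = 2*P² - 5 = -5 + 2*P²)
28*((d(-1) + 0)² + 81) = 28*(((-5 + 2*(-1)²) + 0)² + 81) = 28*(((-5 + 2*1) + 0)² + 81) = 28*(((-5 + 2) + 0)² + 81) = 28*((-3 + 0)² + 81) = 28*((-3)² + 81) = 28*(9 + 81) = 28*90 = 2520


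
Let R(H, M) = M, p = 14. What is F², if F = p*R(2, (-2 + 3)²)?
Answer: 196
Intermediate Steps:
F = 14 (F = 14*(-2 + 3)² = 14*1² = 14*1 = 14)
F² = 14² = 196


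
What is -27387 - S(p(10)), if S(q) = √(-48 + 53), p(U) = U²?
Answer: -27387 - √5 ≈ -27389.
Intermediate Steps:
S(q) = √5
-27387 - S(p(10)) = -27387 - √5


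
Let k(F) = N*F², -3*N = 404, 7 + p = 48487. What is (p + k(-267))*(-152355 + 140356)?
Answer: 114611712228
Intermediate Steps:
p = 48480 (p = -7 + 48487 = 48480)
N = -404/3 (N = -⅓*404 = -404/3 ≈ -134.67)
k(F) = -404*F²/3
(p + k(-267))*(-152355 + 140356) = (48480 - 404/3*(-267)²)*(-152355 + 140356) = (48480 - 404/3*71289)*(-11999) = (48480 - 9600252)*(-11999) = -9551772*(-11999) = 114611712228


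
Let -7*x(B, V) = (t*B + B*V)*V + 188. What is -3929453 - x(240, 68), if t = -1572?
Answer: -52051263/7 ≈ -7.4359e+6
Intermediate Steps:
x(B, V) = -188/7 - V*(-1572*B + B*V)/7 (x(B, V) = -((-1572*B + B*V)*V + 188)/7 = -(V*(-1572*B + B*V) + 188)/7 = -(188 + V*(-1572*B + B*V))/7 = -188/7 - V*(-1572*B + B*V)/7)
-3929453 - x(240, 68) = -3929453 - (-188/7 - 1/7*240*68**2 + (1572/7)*240*68) = -3929453 - (-188/7 - 1/7*240*4624 + 25655040/7) = -3929453 - (-188/7 - 1109760/7 + 25655040/7) = -3929453 - 1*24545092/7 = -3929453 - 24545092/7 = -52051263/7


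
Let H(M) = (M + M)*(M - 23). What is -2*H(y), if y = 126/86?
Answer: 233352/1849 ≈ 126.20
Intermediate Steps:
y = 63/43 (y = 126*(1/86) = 63/43 ≈ 1.4651)
H(M) = 2*M*(-23 + M) (H(M) = (2*M)*(-23 + M) = 2*M*(-23 + M))
-2*H(y) = -4*63*(-23 + 63/43)/43 = -4*63*(-926)/(43*43) = -2*(-116676/1849) = 233352/1849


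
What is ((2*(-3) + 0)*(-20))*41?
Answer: 4920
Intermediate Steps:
((2*(-3) + 0)*(-20))*41 = ((-6 + 0)*(-20))*41 = -6*(-20)*41 = 120*41 = 4920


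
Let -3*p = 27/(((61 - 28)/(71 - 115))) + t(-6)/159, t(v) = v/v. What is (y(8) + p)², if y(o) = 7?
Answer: 82119844/227529 ≈ 360.92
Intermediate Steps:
t(v) = 1
p = 5723/477 (p = -(27/(((61 - 28)/(71 - 115))) + 1/159)/3 = -(27/((33/(-44))) + 1*(1/159))/3 = -(27/((33*(-1/44))) + 1/159)/3 = -(27/(-¾) + 1/159)/3 = -(27*(-4/3) + 1/159)/3 = -(-36 + 1/159)/3 = -⅓*(-5723/159) = 5723/477 ≈ 11.998)
(y(8) + p)² = (7 + 5723/477)² = (9062/477)² = 82119844/227529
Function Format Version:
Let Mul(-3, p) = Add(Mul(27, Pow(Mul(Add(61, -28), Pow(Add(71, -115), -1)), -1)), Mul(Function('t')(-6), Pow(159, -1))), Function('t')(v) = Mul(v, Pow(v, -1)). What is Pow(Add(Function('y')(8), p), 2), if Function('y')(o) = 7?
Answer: Rational(82119844, 227529) ≈ 360.92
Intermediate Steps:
Function('t')(v) = 1
p = Rational(5723, 477) (p = Mul(Rational(-1, 3), Add(Mul(27, Pow(Mul(Add(61, -28), Pow(Add(71, -115), -1)), -1)), Mul(1, Pow(159, -1)))) = Mul(Rational(-1, 3), Add(Mul(27, Pow(Mul(33, Pow(-44, -1)), -1)), Mul(1, Rational(1, 159)))) = Mul(Rational(-1, 3), Add(Mul(27, Pow(Mul(33, Rational(-1, 44)), -1)), Rational(1, 159))) = Mul(Rational(-1, 3), Add(Mul(27, Pow(Rational(-3, 4), -1)), Rational(1, 159))) = Mul(Rational(-1, 3), Add(Mul(27, Rational(-4, 3)), Rational(1, 159))) = Mul(Rational(-1, 3), Add(-36, Rational(1, 159))) = Mul(Rational(-1, 3), Rational(-5723, 159)) = Rational(5723, 477) ≈ 11.998)
Pow(Add(Function('y')(8), p), 2) = Pow(Add(7, Rational(5723, 477)), 2) = Pow(Rational(9062, 477), 2) = Rational(82119844, 227529)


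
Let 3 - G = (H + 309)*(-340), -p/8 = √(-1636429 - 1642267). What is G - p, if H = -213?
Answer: 32643 + 16*I*√819674 ≈ 32643.0 + 14486.0*I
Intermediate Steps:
p = -16*I*√819674 (p = -8*√(-1636429 - 1642267) = -16*I*√819674 ≈ -14486.0*I)
G = 32643 (G = 3 - (-213 + 309)*(-340) = 3 - 96*(-340) = 3 - 1*(-32640) = 3 + 32640 = 32643)
G - p = 32643 - (-16)*I*√819674 = 32643 + 16*I*√819674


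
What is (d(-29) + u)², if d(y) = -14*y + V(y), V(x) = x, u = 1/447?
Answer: 28398990400/199809 ≈ 1.4213e+5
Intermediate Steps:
u = 1/447 ≈ 0.0022371
d(y) = -13*y (d(y) = -14*y + y = -13*y)
(d(-29) + u)² = (-13*(-29) + 1/447)² = (377 + 1/447)² = (168520/447)² = 28398990400/199809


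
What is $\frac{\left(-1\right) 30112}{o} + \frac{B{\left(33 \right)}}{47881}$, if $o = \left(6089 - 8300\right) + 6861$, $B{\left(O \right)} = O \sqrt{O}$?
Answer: $- \frac{15056}{2325} + \frac{33 \sqrt{33}}{47881} \approx -6.4717$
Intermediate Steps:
$B{\left(O \right)} = O^{\frac{3}{2}}$
$o = 4650$ ($o = -2211 + 6861 = 4650$)
$\frac{\left(-1\right) 30112}{o} + \frac{B{\left(33 \right)}}{47881} = \frac{\left(-1\right) 30112}{4650} + \frac{33^{\frac{3}{2}}}{47881} = \left(-30112\right) \frac{1}{4650} + 33 \sqrt{33} \cdot \frac{1}{47881} = - \frac{15056}{2325} + \frac{33 \sqrt{33}}{47881}$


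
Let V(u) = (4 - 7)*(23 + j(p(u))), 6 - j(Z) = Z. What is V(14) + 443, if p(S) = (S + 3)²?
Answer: 1223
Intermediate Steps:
p(S) = (3 + S)²
j(Z) = 6 - Z
V(u) = -87 + 3*(3 + u)² (V(u) = (4 - 7)*(23 + (6 - (3 + u)²)) = -3*(29 - (3 + u)²) = -87 + 3*(3 + u)²)
V(14) + 443 = (-87 + 3*(3 + 14)²) + 443 = (-87 + 3*17²) + 443 = (-87 + 3*289) + 443 = (-87 + 867) + 443 = 780 + 443 = 1223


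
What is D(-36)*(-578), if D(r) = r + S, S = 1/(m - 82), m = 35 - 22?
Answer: 1436330/69 ≈ 20816.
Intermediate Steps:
m = 13
S = -1/69 (S = 1/(13 - 82) = 1/(-69) = -1/69 ≈ -0.014493)
D(r) = -1/69 + r (D(r) = r - 1/69 = -1/69 + r)
D(-36)*(-578) = (-1/69 - 36)*(-578) = -2485/69*(-578) = 1436330/69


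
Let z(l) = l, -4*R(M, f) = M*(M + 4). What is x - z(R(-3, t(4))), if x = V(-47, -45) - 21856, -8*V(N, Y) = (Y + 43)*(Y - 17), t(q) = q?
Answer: -87489/4 ≈ -21872.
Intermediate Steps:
R(M, f) = -M*(4 + M)/4 (R(M, f) = -M*(M + 4)/4 = -M*(4 + M)/4)
V(N, Y) = -(-17 + Y)*(43 + Y)/8 (V(N, Y) = -(Y + 43)*(Y - 17)/8 = -(43 + Y)*(-17 + Y)/8 = -(-17 + Y)*(43 + Y)/8)
x = -43743/2 (x = (731/8 - 13/4*(-45) - ⅛*(-45)²) - 21856 = (731/8 + 585/4 - ⅛*2025) - 21856 = (731/8 + 585/4 - 2025/8) - 21856 = -31/2 - 21856 = -43743/2 ≈ -21872.)
x - z(R(-3, t(4))) = -43743/2 - (-1)*(-3)*(4 - 3)/4 = -43743/2 - (-1)*(-3)/4 = -43743/2 - 1*¾ = -43743/2 - ¾ = -87489/4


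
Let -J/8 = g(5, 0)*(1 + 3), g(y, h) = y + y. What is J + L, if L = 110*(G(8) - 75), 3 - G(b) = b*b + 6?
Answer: -15940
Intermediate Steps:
g(y, h) = 2*y
G(b) = -3 - b² (G(b) = 3 - (b*b + 6) = 3 - (b² + 6) = 3 - (6 + b²) = 3 + (-6 - b²) = -3 - b²)
L = -15620 (L = 110*((-3 - 1*8²) - 75) = 110*((-3 - 1*64) - 75) = 110*((-3 - 64) - 75) = 110*(-67 - 75) = 110*(-142) = -15620)
J = -320 (J = -8*2*5*(1 + 3) = -80*4 = -8*40 = -320)
J + L = -320 - 15620 = -15940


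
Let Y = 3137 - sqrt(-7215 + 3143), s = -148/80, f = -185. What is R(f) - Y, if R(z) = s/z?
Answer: -313699/100 + 2*I*sqrt(1018) ≈ -3137.0 + 63.812*I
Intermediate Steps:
s = -37/20 (s = -148*1/80 = -37/20 ≈ -1.8500)
R(z) = -37/(20*z)
Y = 3137 - 2*I*sqrt(1018) (Y = 3137 - sqrt(-4072) = 3137 - 2*I*sqrt(1018) ≈ 3137.0 - 63.812*I)
R(f) - Y = -37/20/(-185) - (3137 - 2*I*sqrt(1018)) = -37/20*(-1/185) + (-3137 + 2*I*sqrt(1018)) = 1/100 + (-3137 + 2*I*sqrt(1018)) = -313699/100 + 2*I*sqrt(1018)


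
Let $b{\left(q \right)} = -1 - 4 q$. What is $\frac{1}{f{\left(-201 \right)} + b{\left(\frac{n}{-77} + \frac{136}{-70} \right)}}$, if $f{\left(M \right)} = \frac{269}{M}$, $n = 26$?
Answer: $\frac{77385}{524962} \approx 0.14741$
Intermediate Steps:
$\frac{1}{f{\left(-201 \right)} + b{\left(\frac{n}{-77} + \frac{136}{-70} \right)}} = \frac{1}{\frac{269}{-201} - \left(1 + 4 \left(\frac{26}{-77} + \frac{136}{-70}\right)\right)} = \frac{1}{269 \left(- \frac{1}{201}\right) - \left(1 + 4 \left(26 \left(- \frac{1}{77}\right) + 136 \left(- \frac{1}{70}\right)\right)\right)} = \frac{1}{- \frac{269}{201} - \left(1 + 4 \left(- \frac{26}{77} - \frac{68}{35}\right)\right)} = \frac{1}{- \frac{269}{201} - - \frac{3127}{385}} = \frac{1}{- \frac{269}{201} + \left(-1 + \frac{3512}{385}\right)} = \frac{1}{- \frac{269}{201} + \frac{3127}{385}} = \frac{1}{\frac{524962}{77385}} = \frac{77385}{524962}$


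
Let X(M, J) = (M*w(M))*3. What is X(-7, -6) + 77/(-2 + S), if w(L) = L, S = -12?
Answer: 283/2 ≈ 141.50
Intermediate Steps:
X(M, J) = 3*M² (X(M, J) = (M*M)*3 = M²*3 = 3*M²)
X(-7, -6) + 77/(-2 + S) = 3*(-7)² + 77/(-2 - 12) = 3*49 + 77/(-14) = 147 + 77*(-1/14) = 147 - 11/2 = 283/2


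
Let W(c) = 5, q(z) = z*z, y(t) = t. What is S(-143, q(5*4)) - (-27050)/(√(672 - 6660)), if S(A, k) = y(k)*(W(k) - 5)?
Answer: -13525*I*√1497/1497 ≈ -349.56*I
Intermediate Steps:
q(z) = z²
S(A, k) = 0 (S(A, k) = k*(5 - 5) = k*0 = 0)
S(-143, q(5*4)) - (-27050)/(√(672 - 6660)) = 0 - (-27050)/(√(672 - 6660)) = 0 - (-27050)/(√(-5988)) = 0 - (-27050)/(2*I*√1497) = 0 - (-27050)*(-I*√1497/2994) = 0 - 13525*I*√1497/1497 = -13525*I*√1497/1497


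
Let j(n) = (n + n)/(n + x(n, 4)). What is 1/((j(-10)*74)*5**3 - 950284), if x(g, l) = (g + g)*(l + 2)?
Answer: -13/12335192 ≈ -1.0539e-6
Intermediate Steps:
x(g, l) = 2*g*(2 + l) (x(g, l) = (2*g)*(2 + l) = 2*g*(2 + l))
j(n) = 2/13 (j(n) = (n + n)/(n + 2*n*(2 + 4)) = (2*n)/(n + 2*n*6) = (2*n)/(n + 12*n) = (2*n)/((13*n)) = (2*n)*(1/(13*n)) = 2/13)
1/((j(-10)*74)*5**3 - 950284) = 1/(((2/13)*74)*5**3 - 950284) = 1/((148/13)*125 - 950284) = 1/(18500/13 - 950284) = 1/(-12335192/13) = -13/12335192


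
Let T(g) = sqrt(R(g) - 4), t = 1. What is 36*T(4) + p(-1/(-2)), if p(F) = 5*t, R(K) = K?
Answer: 5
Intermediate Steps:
T(g) = sqrt(-4 + g) (T(g) = sqrt(g - 4) = sqrt(-4 + g))
p(F) = 5 (p(F) = 5*1 = 5)
36*T(4) + p(-1/(-2)) = 36*sqrt(-4 + 4) + 5 = 36*sqrt(0) + 5 = 36*0 + 5 = 0 + 5 = 5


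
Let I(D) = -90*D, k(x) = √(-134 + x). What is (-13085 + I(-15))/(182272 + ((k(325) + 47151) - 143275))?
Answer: -1010946780/7421477713 + 11735*√191/7421477713 ≈ -0.13620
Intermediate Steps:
(-13085 + I(-15))/(182272 + ((k(325) + 47151) - 143275)) = (-13085 - 90*(-15))/(182272 + ((√(-134 + 325) + 47151) - 143275)) = (-13085 + 1350)/(182272 + ((√191 + 47151) - 143275)) = -11735/(182272 + ((47151 + √191) - 143275)) = -11735/(182272 + (-96124 + √191)) = -11735/(86148 + √191)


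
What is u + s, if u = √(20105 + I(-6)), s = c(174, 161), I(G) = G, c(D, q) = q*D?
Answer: 28014 + √20099 ≈ 28156.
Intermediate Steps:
c(D, q) = D*q
s = 28014 (s = 174*161 = 28014)
u = √20099 (u = √(20105 - 6) = √20099 ≈ 141.77)
u + s = √20099 + 28014 = 28014 + √20099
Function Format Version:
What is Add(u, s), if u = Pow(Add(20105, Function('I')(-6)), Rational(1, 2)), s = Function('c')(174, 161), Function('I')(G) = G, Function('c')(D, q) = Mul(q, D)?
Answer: Add(28014, Pow(20099, Rational(1, 2))) ≈ 28156.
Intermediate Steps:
Function('c')(D, q) = Mul(D, q)
s = 28014 (s = Mul(174, 161) = 28014)
u = Pow(20099, Rational(1, 2)) (u = Pow(Add(20105, -6), Rational(1, 2)) = Pow(20099, Rational(1, 2)) ≈ 141.77)
Add(u, s) = Add(Pow(20099, Rational(1, 2)), 28014) = Add(28014, Pow(20099, Rational(1, 2)))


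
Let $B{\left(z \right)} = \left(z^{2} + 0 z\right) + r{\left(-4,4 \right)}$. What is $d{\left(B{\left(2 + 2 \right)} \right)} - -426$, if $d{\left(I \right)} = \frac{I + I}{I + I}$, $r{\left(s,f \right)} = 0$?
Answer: $427$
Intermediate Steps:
$B{\left(z \right)} = z^{2}$ ($B{\left(z \right)} = \left(z^{2} + 0 z\right) + 0 = \left(z^{2} + 0\right) + 0 = z^{2} + 0 = z^{2}$)
$d{\left(I \right)} = 1$ ($d{\left(I \right)} = \frac{2 I}{2 I} = 2 I \frac{1}{2 I} = 1$)
$d{\left(B{\left(2 + 2 \right)} \right)} - -426 = 1 - -426 = 1 + 426 = 427$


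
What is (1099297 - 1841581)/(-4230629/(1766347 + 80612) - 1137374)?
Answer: 1370968114356/2100687376295 ≈ 0.65263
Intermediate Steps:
(1099297 - 1841581)/(-4230629/(1766347 + 80612) - 1137374) = -742284/(-4230629/1846959 - 1137374) = -742284/(-2100687376295/1846959) = -742284*(-1846959/2100687376295) = 1370968114356/2100687376295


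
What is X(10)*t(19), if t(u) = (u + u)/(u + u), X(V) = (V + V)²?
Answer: 400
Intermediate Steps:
X(V) = 4*V² (X(V) = (2*V)² = 4*V²)
t(u) = 1 (t(u) = (2*u)/((2*u)) = (2*u)*(1/(2*u)) = 1)
X(10)*t(19) = (4*10²)*1 = (4*100)*1 = 400*1 = 400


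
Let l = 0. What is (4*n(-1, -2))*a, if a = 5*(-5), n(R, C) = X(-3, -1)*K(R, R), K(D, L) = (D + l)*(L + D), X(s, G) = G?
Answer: 200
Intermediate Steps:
K(D, L) = D*(D + L) (K(D, L) = (D + 0)*(L + D) = D*(D + L))
n(R, C) = -2*R**2 (n(R, C) = -R*(R + R) = -R*2*R = -2*R**2)
a = -25
(4*n(-1, -2))*a = (4*(-2*(-1)**2))*(-25) = (4*(-2*1))*(-25) = (4*(-2))*(-25) = -8*(-25) = 200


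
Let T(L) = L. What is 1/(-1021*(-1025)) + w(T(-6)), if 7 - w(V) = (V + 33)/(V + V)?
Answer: 38721429/4186100 ≈ 9.2500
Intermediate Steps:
w(V) = 7 - (33 + V)/(2*V) (w(V) = 7 - (V + 33)/(V + V) = 7 - (33 + V)/(2*V))
1/(-1021*(-1025)) + w(T(-6)) = 1/(-1021*(-1025)) + (1/2)*(-33 + 13*(-6))/(-6) = -1/1021*(-1/1025) + (1/2)*(-1/6)*(-33 - 78) = 1/1046525 + (1/2)*(-1/6)*(-111) = 1/1046525 + 37/4 = 38721429/4186100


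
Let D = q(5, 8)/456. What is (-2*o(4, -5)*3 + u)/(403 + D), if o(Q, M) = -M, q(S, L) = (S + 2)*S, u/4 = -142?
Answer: -272688/183803 ≈ -1.4836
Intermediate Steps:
u = -568 (u = 4*(-142) = -568)
q(S, L) = S*(2 + S) (q(S, L) = (2 + S)*S = S*(2 + S))
D = 35/456 (D = (5*(2 + 5))/456 = (5*7)*(1/456) = 35*(1/456) = 35/456 ≈ 0.076754)
(-2*o(4, -5)*3 + u)/(403 + D) = (-(-2)*(-5)*3 - 568)/(403 + 35/456) = (-2*5*3 - 568)/(183803/456) = (-10*3 - 568)*(456/183803) = (-30 - 568)*(456/183803) = -598*456/183803 = -272688/183803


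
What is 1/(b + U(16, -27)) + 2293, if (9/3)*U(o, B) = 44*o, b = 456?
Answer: 4751099/2072 ≈ 2293.0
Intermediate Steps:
U(o, B) = 44*o/3 (U(o, B) = (44*o)/3 = 44*o/3)
1/(b + U(16, -27)) + 2293 = 1/(456 + (44/3)*16) + 2293 = 1/(456 + 704/3) + 2293 = 1/(2072/3) + 2293 = 3/2072 + 2293 = 4751099/2072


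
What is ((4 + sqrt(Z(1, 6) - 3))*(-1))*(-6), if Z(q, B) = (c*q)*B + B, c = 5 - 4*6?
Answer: 24 + 6*I*sqrt(111) ≈ 24.0 + 63.214*I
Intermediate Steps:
c = -19 (c = 5 - 24 = -19)
Z(q, B) = B - 19*B*q (Z(q, B) = (-19*q)*B + B = -19*B*q + B = B - 19*B*q)
((4 + sqrt(Z(1, 6) - 3))*(-1))*(-6) = ((4 + sqrt(6*(1 - 19*1) - 3))*(-1))*(-6) = ((4 + sqrt(6*(1 - 19) - 3))*(-1))*(-6) = ((4 + sqrt(6*(-18) - 3))*(-1))*(-6) = ((4 + sqrt(-108 - 3))*(-1))*(-6) = ((4 + sqrt(-111))*(-1))*(-6) = ((4 + I*sqrt(111))*(-1))*(-6) = (-4 - I*sqrt(111))*(-6) = 24 + 6*I*sqrt(111)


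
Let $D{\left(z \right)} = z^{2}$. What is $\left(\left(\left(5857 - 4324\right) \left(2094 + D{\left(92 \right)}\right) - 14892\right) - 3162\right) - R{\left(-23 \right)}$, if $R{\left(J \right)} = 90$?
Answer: $16167270$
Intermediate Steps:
$\left(\left(\left(5857 - 4324\right) \left(2094 + D{\left(92 \right)}\right) - 14892\right) - 3162\right) - R{\left(-23 \right)} = \left(\left(\left(5857 - 4324\right) \left(2094 + 92^{2}\right) - 14892\right) - 3162\right) - 90 = \left(\left(1533 \left(2094 + 8464\right) - 14892\right) - 3162\right) - 90 = \left(\left(1533 \cdot 10558 - 14892\right) - 3162\right) - 90 = \left(\left(16185414 - 14892\right) - 3162\right) - 90 = \left(16170522 - 3162\right) - 90 = 16167360 - 90 = 16167270$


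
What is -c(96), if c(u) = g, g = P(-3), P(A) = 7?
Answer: -7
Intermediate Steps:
g = 7
c(u) = 7
-c(96) = -1*7 = -7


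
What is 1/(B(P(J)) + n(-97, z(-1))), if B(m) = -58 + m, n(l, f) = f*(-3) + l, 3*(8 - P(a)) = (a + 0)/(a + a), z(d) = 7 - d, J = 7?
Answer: -6/1027 ≈ -0.0058423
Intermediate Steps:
P(a) = 47/6 (P(a) = 8 - (a + 0)/(3*(a + a)) = 8 - a/(3*(2*a)) = 8 - a*1/(2*a)/3 = 8 - ⅓*½ = 8 - ⅙ = 47/6)
n(l, f) = l - 3*f (n(l, f) = -3*f + l = l - 3*f)
1/(B(P(J)) + n(-97, z(-1))) = 1/((-58 + 47/6) + (-97 - 3*(7 - 1*(-1)))) = 1/(-301/6 + (-97 - 3*(7 + 1))) = 1/(-301/6 + (-97 - 3*8)) = 1/(-301/6 + (-97 - 24)) = 1/(-301/6 - 121) = 1/(-1027/6) = -6/1027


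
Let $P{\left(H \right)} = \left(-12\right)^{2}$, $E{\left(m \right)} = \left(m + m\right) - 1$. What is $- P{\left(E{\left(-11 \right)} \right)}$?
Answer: $-144$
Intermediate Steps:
$E{\left(m \right)} = -1 + 2 m$ ($E{\left(m \right)} = 2 m - 1 = -1 + 2 m$)
$P{\left(H \right)} = 144$
$- P{\left(E{\left(-11 \right)} \right)} = \left(-1\right) 144 = -144$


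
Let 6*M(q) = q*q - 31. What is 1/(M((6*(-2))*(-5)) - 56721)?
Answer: -6/336757 ≈ -1.7817e-5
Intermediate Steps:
M(q) = -31/6 + q²/6 (M(q) = (q*q - 31)/6 = (q² - 31)/6 = (-31 + q²)/6 = -31/6 + q²/6)
1/(M((6*(-2))*(-5)) - 56721) = 1/((-31/6 + ((6*(-2))*(-5))²/6) - 56721) = 1/((-31/6 + (-12*(-5))²/6) - 56721) = 1/((-31/6 + (⅙)*60²) - 56721) = 1/((-31/6 + (⅙)*3600) - 56721) = 1/((-31/6 + 600) - 56721) = 1/(3569/6 - 56721) = 1/(-336757/6) = -6/336757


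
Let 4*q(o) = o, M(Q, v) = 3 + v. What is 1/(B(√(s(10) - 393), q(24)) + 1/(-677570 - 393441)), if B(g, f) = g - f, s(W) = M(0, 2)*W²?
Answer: 6882388443737/81441571058458 + 1147064562121*√107/81441571058458 ≈ 0.23020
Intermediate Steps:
q(o) = o/4
s(W) = 5*W² (s(W) = (3 + 2)*W² = 5*W²)
1/(B(√(s(10) - 393), q(24)) + 1/(-677570 - 393441)) = 1/((√(5*10² - 393) - 24/4) + 1/(-677570 - 393441)) = 1/((√(5*100 - 393) - 1*6) + 1/(-1071011)) = 1/((√(500 - 393) - 6) - 1/1071011) = 1/((√107 - 6) - 1/1071011) = 1/((-6 + √107) - 1/1071011) = 1/(-6426067/1071011 + √107)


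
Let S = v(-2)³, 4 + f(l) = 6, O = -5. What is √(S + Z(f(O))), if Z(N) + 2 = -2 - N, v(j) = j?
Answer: I*√14 ≈ 3.7417*I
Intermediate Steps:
f(l) = 2 (f(l) = -4 + 6 = 2)
Z(N) = -4 - N (Z(N) = -2 + (-2 - N) = -4 - N)
S = -8 (S = (-2)³ = -8)
√(S + Z(f(O))) = √(-8 + (-4 - 1*2)) = √(-8 + (-4 - 2)) = √(-8 - 6) = √(-14) = I*√14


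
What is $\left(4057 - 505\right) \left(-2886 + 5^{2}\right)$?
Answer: $-10162272$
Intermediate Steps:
$\left(4057 - 505\right) \left(-2886 + 5^{2}\right) = 3552 \left(-2886 + 25\right) = 3552 \left(-2861\right) = -10162272$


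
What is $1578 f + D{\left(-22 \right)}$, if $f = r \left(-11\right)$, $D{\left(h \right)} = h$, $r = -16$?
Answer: $277706$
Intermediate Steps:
$f = 176$ ($f = \left(-16\right) \left(-11\right) = 176$)
$1578 f + D{\left(-22 \right)} = 1578 \cdot 176 - 22 = 277728 - 22 = 277706$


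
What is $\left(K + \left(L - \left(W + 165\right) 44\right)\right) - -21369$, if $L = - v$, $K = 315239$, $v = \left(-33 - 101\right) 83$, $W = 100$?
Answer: $336070$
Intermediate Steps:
$v = -11122$ ($v = \left(-134\right) 83 = -11122$)
$L = 11122$ ($L = \left(-1\right) \left(-11122\right) = 11122$)
$\left(K + \left(L - \left(W + 165\right) 44\right)\right) - -21369 = \left(315239 + \left(11122 - \left(100 + 165\right) 44\right)\right) - -21369 = \left(315239 + \left(11122 - 265 \cdot 44\right)\right) + \left(42340 - 20971\right) = \left(315239 + \left(11122 - 11660\right)\right) + 21369 = \left(315239 - 538\right) + 21369 = 314701 + 21369 = 336070$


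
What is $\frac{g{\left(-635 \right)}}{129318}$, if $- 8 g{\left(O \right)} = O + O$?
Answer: $\frac{635}{517272} \approx 0.0012276$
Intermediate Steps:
$g{\left(O \right)} = - \frac{O}{4}$ ($g{\left(O \right)} = - \frac{O + O}{8} = - \frac{2 O}{8} = - \frac{O}{4}$)
$\frac{g{\left(-635 \right)}}{129318} = \frac{\left(- \frac{1}{4}\right) \left(-635\right)}{129318} = \frac{635}{4} \cdot \frac{1}{129318} = \frac{635}{517272}$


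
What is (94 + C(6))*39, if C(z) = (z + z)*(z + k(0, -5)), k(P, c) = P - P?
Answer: 6474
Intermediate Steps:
k(P, c) = 0
C(z) = 2*z**2 (C(z) = (z + z)*(z + 0) = (2*z)*z = 2*z**2)
(94 + C(6))*39 = (94 + 2*6**2)*39 = (94 + 2*36)*39 = (94 + 72)*39 = 166*39 = 6474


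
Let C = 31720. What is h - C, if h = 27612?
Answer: -4108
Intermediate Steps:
h - C = 27612 - 1*31720 = 27612 - 31720 = -4108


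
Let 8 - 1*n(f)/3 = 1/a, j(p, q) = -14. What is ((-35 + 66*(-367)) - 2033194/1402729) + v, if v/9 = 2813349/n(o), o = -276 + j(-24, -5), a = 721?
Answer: 8339750502073074/8089538143 ≈ 1.0309e+6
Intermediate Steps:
o = -290 (o = -276 - 14 = -290)
n(f) = 17301/721 (n(f) = 24 - 3/721 = 17301/721)
v = 6085273887/5767 (v = 9*(2813349/(17301/721)) = 9*(2813349*(721/17301)) = 9*(676141543/5767) = 6085273887/5767 ≈ 1.0552e+6)
((-35 + 66*(-367)) - 2033194/1402729) + v = ((-35 + 66*(-367)) - 2033194/1402729) + 6085273887/5767 = ((-35 - 24222) - 2033194*1/1402729) + 6085273887/5767 = (-24257 - 2033194/1402729) + 6085273887/5767 = -34028030547/1402729 + 6085273887/5767 = 8339750502073074/8089538143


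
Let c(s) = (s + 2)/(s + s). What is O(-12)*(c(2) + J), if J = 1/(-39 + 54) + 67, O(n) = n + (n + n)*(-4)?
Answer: 28588/5 ≈ 5717.6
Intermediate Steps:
O(n) = -7*n (O(n) = n + (2*n)*(-4) = n - 8*n = -7*n)
J = 1006/15 (J = 1/15 + 67 = 1006/15 ≈ 67.067)
c(s) = (2 + s)/(2*s) (c(s) = (2 + s)/((2*s)) = (2 + s)*(1/(2*s)) = (2 + s)/(2*s))
O(-12)*(c(2) + J) = (-7*(-12))*((½)*(2 + 2)/2 + 1006/15) = 84*((½)*(½)*4 + 1006/15) = 84*(1 + 1006/15) = 84*(1021/15) = 28588/5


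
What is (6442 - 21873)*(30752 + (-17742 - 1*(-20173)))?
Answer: -512046873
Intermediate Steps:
(6442 - 21873)*(30752 + (-17742 - 1*(-20173))) = -15431*(30752 + (-17742 + 20173)) = -15431*(30752 + 2431) = -15431*33183 = -512046873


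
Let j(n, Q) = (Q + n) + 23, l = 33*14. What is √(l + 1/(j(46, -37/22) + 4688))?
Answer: 2*√1264115352973/104617 ≈ 21.494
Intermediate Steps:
l = 462
j(n, Q) = 23 + Q + n
√(l + 1/(j(46, -37/22) + 4688)) = √(462 + 1/((23 - 37/22 + 46) + 4688)) = √(462 + 1/(1481/22 + 4688)) = √(462 + 1/(104617/22)) = √(462 + 22/104617) = √(48333076/104617) = 2*√1264115352973/104617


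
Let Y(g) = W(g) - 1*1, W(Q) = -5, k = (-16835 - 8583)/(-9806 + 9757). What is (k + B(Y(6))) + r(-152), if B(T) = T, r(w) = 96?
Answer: 29828/49 ≈ 608.73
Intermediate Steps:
k = 25418/49 (k = -25418/(-49) = -25418*(-1/49) = 25418/49 ≈ 518.73)
Y(g) = -6 (Y(g) = -5 - 1*1 = -5 - 1 = -6)
(k + B(Y(6))) + r(-152) = (25418/49 - 6) + 96 = 25124/49 + 96 = 29828/49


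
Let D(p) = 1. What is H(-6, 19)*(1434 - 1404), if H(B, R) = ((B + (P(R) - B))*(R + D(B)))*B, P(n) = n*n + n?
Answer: -1368000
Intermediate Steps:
P(n) = n + n² (P(n) = n² + n = n + n²)
H(B, R) = B*R*(1 + R)² (H(B, R) = ((B + (R*(1 + R) - B))*(R + 1))*B = ((B + (-B + R*(1 + R)))*(1 + R))*B = ((R*(1 + R))*(1 + R))*B = (R*(1 + R)²)*B = B*R*(1 + R)²)
H(-6, 19)*(1434 - 1404) = (-6*19*(1 + 19)²)*(1434 - 1404) = -6*19*20²*30 = -6*19*400*30 = -45600*30 = -1368000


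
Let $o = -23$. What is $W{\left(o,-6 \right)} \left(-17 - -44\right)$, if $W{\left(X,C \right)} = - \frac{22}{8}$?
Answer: $- \frac{297}{4} \approx -74.25$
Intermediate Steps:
$W{\left(X,C \right)} = - \frac{11}{4}$ ($W{\left(X,C \right)} = \left(-22\right) \frac{1}{8} = - \frac{11}{4}$)
$W{\left(o,-6 \right)} \left(-17 - -44\right) = - \frac{11 \left(-17 - -44\right)}{4} = - \frac{11 \left(-17 + 44\right)}{4} = \left(- \frac{11}{4}\right) 27 = - \frac{297}{4}$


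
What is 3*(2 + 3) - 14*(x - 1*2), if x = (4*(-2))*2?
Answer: 267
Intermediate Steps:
x = -16 (x = -8*2 = -16)
3*(2 + 3) - 14*(x - 1*2) = 3*(2 + 3) - 14*(-16 - 1*2) = 3*5 - 14*(-16 - 2) = 15 - 14*(-18) = 15 + 252 = 267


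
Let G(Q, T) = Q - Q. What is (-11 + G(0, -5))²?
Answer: 121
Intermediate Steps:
G(Q, T) = 0
(-11 + G(0, -5))² = (-11 + 0)² = (-11)² = 121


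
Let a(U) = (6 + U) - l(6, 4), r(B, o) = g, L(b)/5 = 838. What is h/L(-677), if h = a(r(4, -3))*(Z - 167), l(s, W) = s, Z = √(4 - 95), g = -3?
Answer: 501/4190 - 3*I*√91/4190 ≈ 0.11957 - 0.0068301*I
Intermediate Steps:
L(b) = 4190 (L(b) = 5*838 = 4190)
r(B, o) = -3
Z = I*√91 (Z = √(-91) = I*√91 ≈ 9.5394*I)
a(U) = U (a(U) = (6 + U) - 1*6 = (6 + U) - 6 = U)
h = 501 - 3*I*√91 (h = -3*(I*√91 - 167) = -3*(-167 + I*√91) = 501 - 3*I*√91 ≈ 501.0 - 28.618*I)
h/L(-677) = (501 - 3*I*√91)/4190 = (501 - 3*I*√91)*(1/4190) = 501/4190 - 3*I*√91/4190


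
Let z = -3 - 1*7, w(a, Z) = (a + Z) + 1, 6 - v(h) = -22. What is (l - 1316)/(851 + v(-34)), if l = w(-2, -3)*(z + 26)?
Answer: -460/293 ≈ -1.5700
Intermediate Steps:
v(h) = 28 (v(h) = 6 - 1*(-22) = 6 + 22 = 28)
w(a, Z) = 1 + Z + a (w(a, Z) = (Z + a) + 1 = 1 + Z + a)
z = -10 (z = -3 - 7 = -10)
l = -64 (l = (1 - 3 - 2)*(-10 + 26) = -4*16 = -64)
(l - 1316)/(851 + v(-34)) = (-64 - 1316)/(851 + 28) = -1380/879 = -1380*1/879 = -460/293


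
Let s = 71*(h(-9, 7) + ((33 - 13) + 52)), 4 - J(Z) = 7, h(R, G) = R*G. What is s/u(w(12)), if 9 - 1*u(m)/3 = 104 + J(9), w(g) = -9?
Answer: -213/92 ≈ -2.3152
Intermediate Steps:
h(R, G) = G*R
J(Z) = -3 (J(Z) = 4 - 1*7 = 4 - 7 = -3)
s = 639 (s = 71*(7*(-9) + ((33 - 13) + 52)) = 71*(-63 + (20 + 52)) = 71*(-63 + 72) = 71*9 = 639)
u(m) = -276 (u(m) = 27 - 3*(104 - 3) = 27 - 3*101 = 27 - 303 = -276)
s/u(w(12)) = 639/(-276) = 639*(-1/276) = -213/92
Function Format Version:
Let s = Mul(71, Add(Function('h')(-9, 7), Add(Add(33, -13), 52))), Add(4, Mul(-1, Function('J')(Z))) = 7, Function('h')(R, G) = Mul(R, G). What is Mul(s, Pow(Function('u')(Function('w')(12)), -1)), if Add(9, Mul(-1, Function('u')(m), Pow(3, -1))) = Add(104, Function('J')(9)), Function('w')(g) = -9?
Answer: Rational(-213, 92) ≈ -2.3152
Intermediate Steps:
Function('h')(R, G) = Mul(G, R)
Function('J')(Z) = -3 (Function('J')(Z) = Add(4, Mul(-1, 7)) = Add(4, -7) = -3)
s = 639 (s = Mul(71, Add(Mul(7, -9), Add(Add(33, -13), 52))) = Mul(71, Add(-63, Add(20, 52))) = Mul(71, Add(-63, 72)) = Mul(71, 9) = 639)
Function('u')(m) = -276 (Function('u')(m) = Add(27, Mul(-3, Add(104, -3))) = Add(27, Mul(-3, 101)) = Add(27, -303) = -276)
Mul(s, Pow(Function('u')(Function('w')(12)), -1)) = Mul(639, Pow(-276, -1)) = Mul(639, Rational(-1, 276)) = Rational(-213, 92)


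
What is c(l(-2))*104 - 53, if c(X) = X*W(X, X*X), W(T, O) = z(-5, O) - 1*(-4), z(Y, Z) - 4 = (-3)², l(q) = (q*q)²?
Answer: 28235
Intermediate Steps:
l(q) = q⁴ (l(q) = (q²)² = q⁴)
z(Y, Z) = 13 (z(Y, Z) = 4 + (-3)² = 4 + 9 = 13)
W(T, O) = 17 (W(T, O) = 13 - 1*(-4) = 13 + 4 = 17)
c(X) = 17*X (c(X) = X*17 = 17*X)
c(l(-2))*104 - 53 = (17*(-2)⁴)*104 - 53 = (17*16)*104 - 53 = 272*104 - 53 = 28288 - 53 = 28235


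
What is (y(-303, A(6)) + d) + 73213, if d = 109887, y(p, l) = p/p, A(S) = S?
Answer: 183101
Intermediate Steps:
y(p, l) = 1
(y(-303, A(6)) + d) + 73213 = (1 + 109887) + 73213 = 109888 + 73213 = 183101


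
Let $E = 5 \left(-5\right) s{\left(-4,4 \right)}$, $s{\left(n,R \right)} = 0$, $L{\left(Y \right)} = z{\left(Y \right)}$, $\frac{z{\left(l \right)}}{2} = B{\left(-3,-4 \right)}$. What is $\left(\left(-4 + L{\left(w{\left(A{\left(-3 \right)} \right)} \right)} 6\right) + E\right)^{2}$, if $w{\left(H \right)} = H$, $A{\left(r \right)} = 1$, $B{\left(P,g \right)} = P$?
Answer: $1600$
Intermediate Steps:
$z{\left(l \right)} = -6$ ($z{\left(l \right)} = 2 \left(-3\right) = -6$)
$L{\left(Y \right)} = -6$
$E = 0$ ($E = 5 \left(-5\right) 0 = \left(-25\right) 0 = 0$)
$\left(\left(-4 + L{\left(w{\left(A{\left(-3 \right)} \right)} \right)} 6\right) + E\right)^{2} = \left(\left(-4 - 36\right) + 0\right)^{2} = \left(-40 + 0\right)^{2} = \left(-40\right)^{2} = 1600$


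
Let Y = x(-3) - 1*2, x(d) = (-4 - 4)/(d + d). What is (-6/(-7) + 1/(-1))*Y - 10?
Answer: -208/21 ≈ -9.9048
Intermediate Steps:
x(d) = -4/d (x(d) = -8*1/(2*d) = -4/d)
Y = -⅔ (Y = -4/(-3) - 1*2 = -4*(-⅓) - 2 = 4/3 - 2 = -⅔ ≈ -0.66667)
(-6/(-7) + 1/(-1))*Y - 10 = (-6/(-7) + 1/(-1))*(-⅔) - 10 = (-6*(-⅐) + 1*(-1))*(-⅔) - 10 = (6/7 - 1)*(-⅔) - 10 = -⅐*(-⅔) - 10 = 2/21 - 10 = -208/21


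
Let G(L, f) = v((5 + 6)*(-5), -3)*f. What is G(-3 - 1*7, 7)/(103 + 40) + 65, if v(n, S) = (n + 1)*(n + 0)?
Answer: 2735/13 ≈ 210.38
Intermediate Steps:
v(n, S) = n*(1 + n) (v(n, S) = (1 + n)*n = n*(1 + n))
G(L, f) = 2970*f (G(L, f) = (((5 + 6)*(-5))*(1 + (5 + 6)*(-5)))*f = ((11*(-5))*(1 + 11*(-5)))*f = (-55*(1 - 55))*f = (-55*(-54))*f = 2970*f)
G(-3 - 1*7, 7)/(103 + 40) + 65 = (2970*7)/(103 + 40) + 65 = 20790/143 + 65 = (1/143)*20790 + 65 = 1890/13 + 65 = 2735/13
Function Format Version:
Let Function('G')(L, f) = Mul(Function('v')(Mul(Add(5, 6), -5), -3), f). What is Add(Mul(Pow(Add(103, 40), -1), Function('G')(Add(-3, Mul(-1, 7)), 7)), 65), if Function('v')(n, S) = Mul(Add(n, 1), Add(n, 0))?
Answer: Rational(2735, 13) ≈ 210.38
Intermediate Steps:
Function('v')(n, S) = Mul(n, Add(1, n)) (Function('v')(n, S) = Mul(Add(1, n), n) = Mul(n, Add(1, n)))
Function('G')(L, f) = Mul(2970, f) (Function('G')(L, f) = Mul(Mul(Mul(Add(5, 6), -5), Add(1, Mul(Add(5, 6), -5))), f) = Mul(Mul(Mul(11, -5), Add(1, Mul(11, -5))), f) = Mul(Mul(-55, Add(1, -55)), f) = Mul(Mul(-55, -54), f) = Mul(2970, f))
Add(Mul(Pow(Add(103, 40), -1), Function('G')(Add(-3, Mul(-1, 7)), 7)), 65) = Add(Mul(Pow(Add(103, 40), -1), Mul(2970, 7)), 65) = Add(Mul(Pow(143, -1), 20790), 65) = Add(Mul(Rational(1, 143), 20790), 65) = Add(Rational(1890, 13), 65) = Rational(2735, 13)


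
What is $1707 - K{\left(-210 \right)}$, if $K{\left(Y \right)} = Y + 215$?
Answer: $1702$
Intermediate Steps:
$K{\left(Y \right)} = 215 + Y$
$1707 - K{\left(-210 \right)} = 1707 - \left(215 - 210\right) = 1707 - 5 = 1702$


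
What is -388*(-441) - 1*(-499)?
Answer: 171607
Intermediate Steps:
-388*(-441) - 1*(-499) = 171108 + 499 = 171607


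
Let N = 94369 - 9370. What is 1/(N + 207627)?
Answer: 1/292626 ≈ 3.4173e-6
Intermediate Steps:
N = 84999
1/(N + 207627) = 1/(84999 + 207627) = 1/292626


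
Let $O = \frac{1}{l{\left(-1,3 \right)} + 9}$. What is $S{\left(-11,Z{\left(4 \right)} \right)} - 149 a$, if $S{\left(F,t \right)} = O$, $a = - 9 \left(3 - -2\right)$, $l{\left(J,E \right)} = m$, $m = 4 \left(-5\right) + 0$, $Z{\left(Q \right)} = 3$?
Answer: $\frac{73754}{11} \approx 6704.9$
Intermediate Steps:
$m = -20$ ($m = -20 + 0 = -20$)
$l{\left(J,E \right)} = -20$
$a = -45$ ($a = - 9 \left(3 + 2\right) = \left(-9\right) 5 = -45$)
$O = - \frac{1}{11}$ ($O = \frac{1}{-20 + 9} = \frac{1}{-11} = - \frac{1}{11} \approx -0.090909$)
$S{\left(F,t \right)} = - \frac{1}{11}$
$S{\left(-11,Z{\left(4 \right)} \right)} - 149 a = - \frac{1}{11} - -6705 = - \frac{1}{11} + 6705 = \frac{73754}{11}$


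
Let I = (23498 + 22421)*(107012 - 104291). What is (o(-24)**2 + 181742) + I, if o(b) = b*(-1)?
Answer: 125127917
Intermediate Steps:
o(b) = -b
I = 124945599 (I = 45919*2721 = 124945599)
(o(-24)**2 + 181742) + I = ((-1*(-24))**2 + 181742) + 124945599 = (24**2 + 181742) + 124945599 = (576 + 181742) + 124945599 = 182318 + 124945599 = 125127917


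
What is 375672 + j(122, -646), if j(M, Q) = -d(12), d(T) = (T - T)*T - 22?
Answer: 375694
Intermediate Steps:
d(T) = -22 (d(T) = 0*T - 22 = 0 - 22 = -22)
j(M, Q) = 22 (j(M, Q) = -1*(-22) = 22)
375672 + j(122, -646) = 375672 + 22 = 375694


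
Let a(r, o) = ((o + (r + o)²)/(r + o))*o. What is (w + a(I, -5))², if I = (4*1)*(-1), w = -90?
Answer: 184900/81 ≈ 2282.7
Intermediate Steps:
I = -4 (I = 4*(-1) = -4)
a(r, o) = o*(o + (o + r)²)/(o + r) (a(r, o) = ((o + (o + r)²)/(o + r))*o = o*(o + (o + r)²)/(o + r))
(w + a(I, -5))² = (-90 - 5*(-5 + (-5 - 4)²)/(-5 - 4))² = (-90 - 5*(-5 + (-9)²)/(-9))² = (-90 - 5*(-⅑)*(-5 + 81))² = (-90 - 5*(-⅑)*76)² = (-90 + 380/9)² = (-430/9)² = 184900/81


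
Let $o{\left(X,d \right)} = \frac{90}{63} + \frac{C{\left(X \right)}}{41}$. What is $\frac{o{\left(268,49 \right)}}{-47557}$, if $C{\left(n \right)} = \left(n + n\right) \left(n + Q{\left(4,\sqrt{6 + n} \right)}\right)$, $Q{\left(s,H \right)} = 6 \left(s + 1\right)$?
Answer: $- \frac{1118506}{13648859} \approx -0.081949$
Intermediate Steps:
$Q{\left(s,H \right)} = 6 + 6 s$ ($Q{\left(s,H \right)} = 6 \left(1 + s\right) = 6 + 6 s$)
$C{\left(n \right)} = 2 n \left(30 + n\right)$ ($C{\left(n \right)} = \left(n + n\right) \left(n + \left(6 + 6 \cdot 4\right)\right) = 2 n \left(n + \left(6 + 24\right)\right) = 2 n \left(n + 30\right) = 2 n \left(30 + n\right)$)
$o{\left(X,d \right)} = \frac{10}{7} + \frac{2 X \left(30 + X\right)}{41}$ ($o{\left(X,d \right)} = \frac{90}{63} + \frac{2 X \left(30 + X\right)}{41} = 90 \cdot \frac{1}{63} + 2 X \left(30 + X\right) \frac{1}{41} = \frac{10}{7} + \frac{2 X \left(30 + X\right)}{41}$)
$\frac{o{\left(268,49 \right)}}{-47557} = \frac{\frac{10}{7} + \frac{2}{41} \cdot 268 \left(30 + 268\right)}{-47557} = \left(\frac{10}{7} + \frac{2}{41} \cdot 268 \cdot 298\right) \left(- \frac{1}{47557}\right) = \left(\frac{10}{7} + \frac{159728}{41}\right) \left(- \frac{1}{47557}\right) = \frac{1118506}{287} \left(- \frac{1}{47557}\right) = - \frac{1118506}{13648859}$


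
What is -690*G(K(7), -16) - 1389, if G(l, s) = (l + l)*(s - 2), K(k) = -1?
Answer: -26229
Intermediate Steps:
G(l, s) = 2*l*(-2 + s) (G(l, s) = (2*l)*(-2 + s) = 2*l*(-2 + s))
-690*G(K(7), -16) - 1389 = -1380*(-1)*(-2 - 16) - 1389 = -1380*(-1)*(-18) - 1389 = -690*36 - 1389 = -24840 - 1389 = -26229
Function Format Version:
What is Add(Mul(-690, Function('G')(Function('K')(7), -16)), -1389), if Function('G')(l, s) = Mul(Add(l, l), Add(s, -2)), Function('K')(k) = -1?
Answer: -26229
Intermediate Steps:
Function('G')(l, s) = Mul(2, l, Add(-2, s)) (Function('G')(l, s) = Mul(Mul(2, l), Add(-2, s)) = Mul(2, l, Add(-2, s)))
Add(Mul(-690, Function('G')(Function('K')(7), -16)), -1389) = Add(Mul(-690, Mul(2, -1, Add(-2, -16))), -1389) = Add(Mul(-690, Mul(2, -1, -18)), -1389) = Add(Mul(-690, 36), -1389) = Add(-24840, -1389) = -26229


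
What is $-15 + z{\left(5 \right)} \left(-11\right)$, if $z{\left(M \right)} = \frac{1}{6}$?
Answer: $- \frac{101}{6} \approx -16.833$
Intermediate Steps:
$z{\left(M \right)} = \frac{1}{6}$
$-15 + z{\left(5 \right)} \left(-11\right) = -15 + \frac{1}{6} \left(-11\right) = -15 - \frac{11}{6} = - \frac{101}{6}$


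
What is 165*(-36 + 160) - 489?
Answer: 19971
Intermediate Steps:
165*(-36 + 160) - 489 = 165*124 - 489 = 20460 - 489 = 19971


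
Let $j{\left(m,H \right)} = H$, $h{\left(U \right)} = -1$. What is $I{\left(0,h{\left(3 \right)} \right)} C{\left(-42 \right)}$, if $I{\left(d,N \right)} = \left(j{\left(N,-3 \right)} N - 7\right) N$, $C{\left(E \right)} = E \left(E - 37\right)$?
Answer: $13272$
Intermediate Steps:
$C{\left(E \right)} = E \left(-37 + E\right)$
$I{\left(d,N \right)} = N \left(-7 - 3 N\right)$ ($I{\left(d,N \right)} = \left(- 3 N - 7\right) N = \left(-7 - 3 N\right) N = N \left(-7 - 3 N\right)$)
$I{\left(0,h{\left(3 \right)} \right)} C{\left(-42 \right)} = - (-7 - -3) \left(- 42 \left(-37 - 42\right)\right) = - (-7 + 3) \left(\left(-42\right) \left(-79\right)\right) = \left(-1\right) \left(-4\right) 3318 = 4 \cdot 3318 = 13272$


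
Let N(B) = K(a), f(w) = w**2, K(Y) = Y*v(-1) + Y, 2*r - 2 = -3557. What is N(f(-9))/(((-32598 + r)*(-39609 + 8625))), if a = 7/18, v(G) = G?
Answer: 0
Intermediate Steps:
r = -3555/2 (r = 1 + (1/2)*(-3557) = 1 - 3557/2 = -3555/2 ≈ -1777.5)
a = 7/18 (a = 7*(1/18) = 7/18 ≈ 0.38889)
K(Y) = 0 (K(Y) = Y*(-1) + Y = -Y + Y = 0)
N(B) = 0
N(f(-9))/(((-32598 + r)*(-39609 + 8625))) = 0/(((-32598 - 3555/2)*(-39609 + 8625))) = 0/((-68751/2*(-30984))) = 0/1065090492 = 0*(1/1065090492) = 0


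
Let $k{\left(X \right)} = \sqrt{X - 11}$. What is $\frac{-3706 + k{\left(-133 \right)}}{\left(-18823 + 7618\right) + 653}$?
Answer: $\frac{1853}{5276} - \frac{3 i}{2638} \approx 0.35121 - 0.0011372 i$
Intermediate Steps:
$k{\left(X \right)} = \sqrt{-11 + X}$
$\frac{-3706 + k{\left(-133 \right)}}{\left(-18823 + 7618\right) + 653} = \frac{-3706 + \sqrt{-11 - 133}}{\left(-18823 + 7618\right) + 653} = \frac{-3706 + \sqrt{-144}}{-11205 + 653} = \frac{-3706 + 12 i}{-10552} = \left(-3706 + 12 i\right) \left(- \frac{1}{10552}\right) = \frac{1853}{5276} - \frac{3 i}{2638}$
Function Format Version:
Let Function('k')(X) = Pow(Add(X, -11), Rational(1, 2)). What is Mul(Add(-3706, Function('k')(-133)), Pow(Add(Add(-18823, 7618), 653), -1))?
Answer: Add(Rational(1853, 5276), Mul(Rational(-3, 2638), I)) ≈ Add(0.35121, Mul(-0.0011372, I))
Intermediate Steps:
Function('k')(X) = Pow(Add(-11, X), Rational(1, 2))
Mul(Add(-3706, Function('k')(-133)), Pow(Add(Add(-18823, 7618), 653), -1)) = Mul(Add(-3706, Pow(Add(-11, -133), Rational(1, 2))), Pow(Add(Add(-18823, 7618), 653), -1)) = Mul(Add(-3706, Pow(-144, Rational(1, 2))), Pow(Add(-11205, 653), -1)) = Mul(Add(-3706, Mul(12, I)), Pow(-10552, -1)) = Mul(Add(-3706, Mul(12, I)), Rational(-1, 10552)) = Add(Rational(1853, 5276), Mul(Rational(-3, 2638), I))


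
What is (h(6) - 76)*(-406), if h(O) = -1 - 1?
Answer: 31668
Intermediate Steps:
h(O) = -2
(h(6) - 76)*(-406) = (-2 - 76)*(-406) = -78*(-406) = 31668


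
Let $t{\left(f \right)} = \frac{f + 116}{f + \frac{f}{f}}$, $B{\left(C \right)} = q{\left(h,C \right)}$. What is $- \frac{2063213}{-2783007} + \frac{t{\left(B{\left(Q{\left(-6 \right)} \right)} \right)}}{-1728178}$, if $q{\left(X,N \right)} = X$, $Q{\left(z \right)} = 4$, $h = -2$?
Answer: $\frac{1782958289356}{2404765735623} \approx 0.74143$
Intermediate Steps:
$B{\left(C \right)} = -2$
$t{\left(f \right)} = \frac{116 + f}{1 + f}$ ($t{\left(f \right)} = \frac{116 + f}{f + 1} = \frac{116 + f}{1 + f}$)
$- \frac{2063213}{-2783007} + \frac{t{\left(B{\left(Q{\left(-6 \right)} \right)} \right)}}{-1728178} = - \frac{2063213}{-2783007} + \frac{\frac{1}{1 - 2} \left(116 - 2\right)}{-1728178} = \left(-2063213\right) \left(- \frac{1}{2783007}\right) + \frac{1}{-1} \cdot 114 \left(- \frac{1}{1728178}\right) = \frac{2063213}{2783007} + \left(-1\right) 114 \left(- \frac{1}{1728178}\right) = \frac{2063213}{2783007} - - \frac{57}{864089} = \frac{2063213}{2783007} + \frac{57}{864089} = \frac{1782958289356}{2404765735623}$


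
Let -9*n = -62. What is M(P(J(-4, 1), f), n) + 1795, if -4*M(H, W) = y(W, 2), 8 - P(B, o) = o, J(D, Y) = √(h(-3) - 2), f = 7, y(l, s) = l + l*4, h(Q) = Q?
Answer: 32155/18 ≈ 1786.4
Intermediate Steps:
y(l, s) = 5*l (y(l, s) = l + 4*l = 5*l)
J(D, Y) = I*√5 (J(D, Y) = √(-3 - 2) = √(-5) = I*√5)
P(B, o) = 8 - o
n = 62/9 (n = -⅑*(-62) = 62/9 ≈ 6.8889)
M(H, W) = -5*W/4
M(P(J(-4, 1), f), n) + 1795 = -5/4*62/9 + 1795 = -155/18 + 1795 = 32155/18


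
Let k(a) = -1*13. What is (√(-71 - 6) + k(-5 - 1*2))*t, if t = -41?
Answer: 533 - 41*I*√77 ≈ 533.0 - 359.77*I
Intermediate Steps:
k(a) = -13
(√(-71 - 6) + k(-5 - 1*2))*t = (√(-71 - 6) - 13)*(-41) = (√(-77) - 13)*(-41) = (I*√77 - 13)*(-41) = (-13 + I*√77)*(-41) = 533 - 41*I*√77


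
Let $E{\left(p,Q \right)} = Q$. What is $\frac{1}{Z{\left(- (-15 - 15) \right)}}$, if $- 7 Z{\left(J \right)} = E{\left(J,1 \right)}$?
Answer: $-7$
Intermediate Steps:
$Z{\left(J \right)} = - \frac{1}{7}$ ($Z{\left(J \right)} = \left(- \frac{1}{7}\right) 1 = - \frac{1}{7}$)
$\frac{1}{Z{\left(- (-15 - 15) \right)}} = \frac{1}{- \frac{1}{7}} = -7$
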